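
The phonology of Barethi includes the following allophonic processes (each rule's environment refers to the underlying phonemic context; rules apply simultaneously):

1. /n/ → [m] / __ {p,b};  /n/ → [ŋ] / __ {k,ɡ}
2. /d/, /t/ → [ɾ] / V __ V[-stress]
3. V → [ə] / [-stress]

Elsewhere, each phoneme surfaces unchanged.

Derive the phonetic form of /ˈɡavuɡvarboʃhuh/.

[ˈɡavəɡvərbəʃhəh]

/ɡ/ stays [ɡ].
/a/ — between /ɡ/ and /v/; rule 3 does not apply here → [a].
/v/ (between /a/ and /u/): no rule targets it → [v].
/u/ — between /v/ and /ɡ/, in an unstressed syllable — surfaces as [ə] (rule 3).
/ɡ/ stays [ɡ].
/v/ — not in any rule's target class → [v].
/a/ meets the environment for rule 3 (in an unstressed syllable) → [ə].
/r/ (between /a/ and /b/): no rule targets it → [r].
/b/ (between /r/ and /o/) is unaffected → [b].
/o/ (between /b/ and /ʃ/) occurs in an unstressed syllable → [ə] by rule 3.
/ʃ/ (between /o/ and /h/): no rule targets it → [ʃ].
/h/ stays [h].
/u/ (between /h/ and /h/): in an unstressed syllable, so rule 3 applies → [ə].
/h/ stays [h].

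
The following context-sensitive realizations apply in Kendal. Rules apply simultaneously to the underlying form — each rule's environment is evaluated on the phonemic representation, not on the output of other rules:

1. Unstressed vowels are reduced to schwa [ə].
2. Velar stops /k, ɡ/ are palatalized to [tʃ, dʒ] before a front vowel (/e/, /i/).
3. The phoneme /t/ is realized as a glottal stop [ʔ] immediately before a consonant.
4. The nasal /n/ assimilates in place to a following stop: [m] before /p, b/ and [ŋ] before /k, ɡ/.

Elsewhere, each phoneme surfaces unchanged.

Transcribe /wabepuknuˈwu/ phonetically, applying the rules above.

Rule 1 applies to /a/ (between /w/ and /b/: in an unstressed syllable) → [ə].
Rule 1 applies to /e/ (between /b/ and /p/: in an unstressed syllable) → [ə].
/u/ — between /p/ and /k/, in an unstressed syllable — surfaces as [ə] (rule 1).
/k/ — between /u/ and /n/; rule 2 does not apply here → [k].
/n/ (between /k/ and /u/): rule 4 targets it, but not before a labial or velar stop → unchanged [n].
/u/ (between /n/ and /w/) occurs in an unstressed syllable → [ə] by rule 1.
/u/ (word-final) is in the target of rule 1 but the environment (in an unstressed syllable) is not met → [u].

[wəbəpəknəˈwu]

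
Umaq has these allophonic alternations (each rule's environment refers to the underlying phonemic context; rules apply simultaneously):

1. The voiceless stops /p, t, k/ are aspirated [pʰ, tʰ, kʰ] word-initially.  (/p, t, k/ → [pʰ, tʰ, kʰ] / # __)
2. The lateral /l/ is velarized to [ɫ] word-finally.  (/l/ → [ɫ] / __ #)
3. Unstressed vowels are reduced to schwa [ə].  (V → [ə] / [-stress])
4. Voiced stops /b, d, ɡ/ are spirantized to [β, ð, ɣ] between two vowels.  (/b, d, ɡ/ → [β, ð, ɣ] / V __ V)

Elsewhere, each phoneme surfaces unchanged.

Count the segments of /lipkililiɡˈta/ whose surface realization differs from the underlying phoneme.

Segments that undergo a rule: /i/ → [ə] (rule 3); /i/ → [ə] (rule 3); /i/ → [ə] (rule 3); /i/ → [ə] (rule 3).
All other segments surface unchanged.

4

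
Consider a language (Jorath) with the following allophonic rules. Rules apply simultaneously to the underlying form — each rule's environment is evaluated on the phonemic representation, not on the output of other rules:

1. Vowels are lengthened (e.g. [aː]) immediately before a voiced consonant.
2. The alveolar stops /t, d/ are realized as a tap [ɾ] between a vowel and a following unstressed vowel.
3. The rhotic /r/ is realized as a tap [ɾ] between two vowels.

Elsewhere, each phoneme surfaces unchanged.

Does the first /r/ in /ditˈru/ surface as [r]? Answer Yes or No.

/r/ — between /t/ and /u/; rule 3 does not apply here → [r].
The actual realization is [r], which matches [r].

Yes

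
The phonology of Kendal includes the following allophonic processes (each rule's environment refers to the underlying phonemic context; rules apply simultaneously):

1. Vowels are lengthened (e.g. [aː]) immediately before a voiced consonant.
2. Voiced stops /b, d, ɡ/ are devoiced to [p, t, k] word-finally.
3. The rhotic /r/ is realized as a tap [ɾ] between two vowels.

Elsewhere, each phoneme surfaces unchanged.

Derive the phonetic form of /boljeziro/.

/b/ (word-initial) is in the target of rule 2 but the environment (word-finally) is not met → [b].
/o/ meets the environment for rule 1 (before a voiced consonant) → [oː].
Rule 1 applies to /e/ (between /j/ and /z/: before a voiced consonant) → [eː].
/i/ meets the environment for rule 1 (before a voiced consonant) → [iː].
/r/ (between /i/ and /o/) occurs between two vowels → [ɾ] by rule 3.
/o/ (word-final): rule 1 targets it, but not before a voiced consonant → unchanged [o].

[boːljeːziːɾo]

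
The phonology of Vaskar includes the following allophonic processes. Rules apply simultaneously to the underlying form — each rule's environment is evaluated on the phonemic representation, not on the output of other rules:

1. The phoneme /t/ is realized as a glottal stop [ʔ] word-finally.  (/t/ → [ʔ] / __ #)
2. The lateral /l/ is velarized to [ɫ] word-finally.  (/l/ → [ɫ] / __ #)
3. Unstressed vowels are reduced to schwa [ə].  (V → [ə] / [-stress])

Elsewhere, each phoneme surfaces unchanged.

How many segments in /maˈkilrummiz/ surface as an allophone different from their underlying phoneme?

3

Segments that undergo a rule: /a/ → [ə] (rule 3); /u/ → [ə] (rule 3); /i/ → [ə] (rule 3).
All other segments surface unchanged.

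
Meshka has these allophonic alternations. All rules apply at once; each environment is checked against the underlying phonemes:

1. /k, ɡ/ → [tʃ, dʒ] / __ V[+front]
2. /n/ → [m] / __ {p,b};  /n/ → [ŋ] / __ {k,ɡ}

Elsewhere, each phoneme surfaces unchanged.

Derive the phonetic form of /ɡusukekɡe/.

[ɡusutʃekdʒe]

/ɡ/ (word-initial) fails the environment for rule 1, so it stays [ɡ].
/k/ (between /u/ and /e/): before a front vowel, so rule 1 applies → [tʃ].
/k/ (between /e/ and /ɡ/) fails the environment for rule 1, so it stays [k].
/ɡ/ meets the environment for rule 1 (before a front vowel) → [dʒ].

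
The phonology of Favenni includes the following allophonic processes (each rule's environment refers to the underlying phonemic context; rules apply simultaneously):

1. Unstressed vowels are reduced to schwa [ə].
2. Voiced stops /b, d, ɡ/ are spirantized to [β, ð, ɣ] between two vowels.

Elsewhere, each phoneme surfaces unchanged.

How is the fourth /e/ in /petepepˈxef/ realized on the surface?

[e]

/e/ (between /x/ and /f/) is in the target of rule 1 but the environment (in an unstressed syllable) is not met → [e].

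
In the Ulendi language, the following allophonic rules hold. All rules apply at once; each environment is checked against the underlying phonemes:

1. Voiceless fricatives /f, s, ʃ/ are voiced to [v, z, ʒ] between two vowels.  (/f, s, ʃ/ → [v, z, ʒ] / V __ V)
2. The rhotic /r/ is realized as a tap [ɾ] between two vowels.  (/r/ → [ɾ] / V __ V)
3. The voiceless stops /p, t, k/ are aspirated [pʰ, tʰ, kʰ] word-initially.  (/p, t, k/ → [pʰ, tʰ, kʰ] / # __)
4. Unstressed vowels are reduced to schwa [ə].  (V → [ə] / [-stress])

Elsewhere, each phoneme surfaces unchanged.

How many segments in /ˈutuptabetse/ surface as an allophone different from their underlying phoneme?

Segments that undergo a rule: /u/ → [ə] (rule 4); /a/ → [ə] (rule 4); /e/ → [ə] (rule 4); /e/ → [ə] (rule 4).
All other segments surface unchanged.

4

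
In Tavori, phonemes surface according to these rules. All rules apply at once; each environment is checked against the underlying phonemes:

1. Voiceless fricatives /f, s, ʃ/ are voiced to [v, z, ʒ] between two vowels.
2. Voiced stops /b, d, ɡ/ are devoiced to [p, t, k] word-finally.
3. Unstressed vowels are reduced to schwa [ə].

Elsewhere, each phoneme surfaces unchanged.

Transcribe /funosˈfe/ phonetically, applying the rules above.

/f/ (word-initial): rule 1 targets it, but not between two vowels → unchanged [f].
/u/ (between /f/ and /n/): in an unstressed syllable, so rule 3 applies → [ə].
/n/ stays [n].
/o/ — between /n/ and /s/, in an unstressed syllable — surfaces as [ə] (rule 3).
/s/ (between /o/ and /f/) is in the target of rule 1 but the environment (between two vowels) is not met → [s].
/f/ (between /s/ and /e/) fails the environment for rule 1, so it stays [f].
/e/ (word-final) fails the environment for rule 3, so it stays [e].

[fənəsˈfe]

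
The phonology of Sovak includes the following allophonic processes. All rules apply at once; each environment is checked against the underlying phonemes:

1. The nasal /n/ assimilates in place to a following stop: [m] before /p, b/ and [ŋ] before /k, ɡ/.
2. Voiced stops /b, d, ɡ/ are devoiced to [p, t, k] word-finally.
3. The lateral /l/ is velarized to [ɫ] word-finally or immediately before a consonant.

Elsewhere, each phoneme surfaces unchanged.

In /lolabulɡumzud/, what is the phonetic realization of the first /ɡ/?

[ɡ]

/ɡ/ (between /l/ and /u/) is in the target of rule 2 but the environment (word-finally) is not met → [ɡ].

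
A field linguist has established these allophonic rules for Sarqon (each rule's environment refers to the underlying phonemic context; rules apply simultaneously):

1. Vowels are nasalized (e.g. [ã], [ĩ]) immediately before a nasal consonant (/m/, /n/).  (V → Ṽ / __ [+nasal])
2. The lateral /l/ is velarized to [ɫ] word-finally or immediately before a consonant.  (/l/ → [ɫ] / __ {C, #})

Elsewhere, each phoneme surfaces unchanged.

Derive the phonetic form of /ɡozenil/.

/ɡ/ (word-initial): no rule targets it → [ɡ].
/o/ (between /ɡ/ and /z/): rule 1 targets it, but not before a nasal consonant → unchanged [o].
/z/ — not in any rule's target class → [z].
/e/ (between /z/ and /n/) occurs before a nasal consonant → [ẽ] by rule 1.
/n/ — not in any rule's target class → [n].
/i/ (between /n/ and /l/): rule 1 targets it, but not before a nasal consonant → unchanged [i].
/l/ meets the environment for rule 2 (word-finally or immediately before a consonant) → [ɫ].

[ɡozẽniɫ]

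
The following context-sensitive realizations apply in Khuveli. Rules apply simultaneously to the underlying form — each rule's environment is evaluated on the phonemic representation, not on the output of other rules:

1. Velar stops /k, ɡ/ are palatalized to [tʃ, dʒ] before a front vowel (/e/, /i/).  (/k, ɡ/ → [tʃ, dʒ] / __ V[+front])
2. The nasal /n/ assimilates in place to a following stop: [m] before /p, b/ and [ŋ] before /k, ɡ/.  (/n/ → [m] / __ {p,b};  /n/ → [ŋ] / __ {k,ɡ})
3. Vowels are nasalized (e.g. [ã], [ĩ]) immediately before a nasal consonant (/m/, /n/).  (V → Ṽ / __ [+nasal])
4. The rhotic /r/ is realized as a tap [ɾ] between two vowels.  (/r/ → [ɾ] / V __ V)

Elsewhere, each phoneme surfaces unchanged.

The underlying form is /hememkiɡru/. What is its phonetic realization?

[hẽmẽmtʃiɡru]

/h/ — not in any rule's target class → [h].
/e/ meets the environment for rule 3 (before a nasal consonant) → [ẽ].
/m/ (between /e/ and /e/) is unaffected → [m].
/e/ — between /m/ and /m/, before a nasal consonant — surfaces as [ẽ] (rule 3).
/m/ (between /e/ and /k/) is unaffected → [m].
/k/ — between /m/ and /i/, before a front vowel — surfaces as [tʃ] (rule 1).
/i/ (between /k/ and /ɡ/) is in the target of rule 3 but the environment (before a nasal consonant) is not met → [i].
/ɡ/ (between /i/ and /r/) fails the environment for rule 1, so it stays [ɡ].
/r/ (between /ɡ/ and /u/) fails the environment for rule 4, so it stays [r].
/u/ (word-final) is in the target of rule 3 but the environment (before a nasal consonant) is not met → [u].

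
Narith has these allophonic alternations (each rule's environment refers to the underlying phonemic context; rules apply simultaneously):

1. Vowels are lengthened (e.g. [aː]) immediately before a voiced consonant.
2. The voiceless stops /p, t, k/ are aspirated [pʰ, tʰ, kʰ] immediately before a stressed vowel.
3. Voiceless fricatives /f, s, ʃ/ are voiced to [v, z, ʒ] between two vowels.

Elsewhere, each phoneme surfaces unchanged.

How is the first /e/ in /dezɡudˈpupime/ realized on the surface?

/e/ meets the environment for rule 1 (before a voiced consonant) → [eː].

[eː]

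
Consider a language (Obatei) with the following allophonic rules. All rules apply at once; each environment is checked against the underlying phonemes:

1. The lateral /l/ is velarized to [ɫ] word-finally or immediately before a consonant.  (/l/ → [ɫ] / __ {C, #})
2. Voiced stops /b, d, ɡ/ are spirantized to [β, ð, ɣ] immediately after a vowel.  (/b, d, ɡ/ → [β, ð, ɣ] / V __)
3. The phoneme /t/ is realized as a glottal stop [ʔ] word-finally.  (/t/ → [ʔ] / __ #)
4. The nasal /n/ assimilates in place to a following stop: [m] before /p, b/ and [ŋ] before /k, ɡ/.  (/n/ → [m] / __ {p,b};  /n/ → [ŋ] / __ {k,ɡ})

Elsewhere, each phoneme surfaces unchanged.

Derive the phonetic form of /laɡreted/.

[laɣreteð]

/l/ — word-initial; rule 1 does not apply here → [l].
/a/ (between /l/ and /ɡ/): no rule targets it → [a].
/ɡ/ meets the environment for rule 2 (immediately after a vowel) → [ɣ].
/r/ — not in any rule's target class → [r].
/e/ (between /r/ and /t/) is unaffected → [e].
/t/ (between /e/ and /e/) is in the target of rule 3 but the environment (word-finally) is not met → [t].
/e/ stays [e].
/d/ meets the environment for rule 2 (immediately after a vowel) → [ð].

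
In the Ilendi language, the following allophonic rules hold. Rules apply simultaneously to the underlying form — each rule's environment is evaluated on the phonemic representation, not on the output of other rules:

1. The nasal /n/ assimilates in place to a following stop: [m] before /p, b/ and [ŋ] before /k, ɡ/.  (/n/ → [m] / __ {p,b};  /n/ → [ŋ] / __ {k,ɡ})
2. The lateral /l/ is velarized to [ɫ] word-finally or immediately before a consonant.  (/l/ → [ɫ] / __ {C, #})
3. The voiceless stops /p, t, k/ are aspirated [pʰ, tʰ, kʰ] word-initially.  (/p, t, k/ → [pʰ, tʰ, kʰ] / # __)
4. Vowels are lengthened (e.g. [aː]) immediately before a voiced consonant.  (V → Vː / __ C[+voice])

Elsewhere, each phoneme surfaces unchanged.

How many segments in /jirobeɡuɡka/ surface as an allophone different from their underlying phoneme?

Segments that undergo a rule: /i/ → [iː] (rule 4); /o/ → [oː] (rule 4); /e/ → [eː] (rule 4); /u/ → [uː] (rule 4).
All other segments surface unchanged.

4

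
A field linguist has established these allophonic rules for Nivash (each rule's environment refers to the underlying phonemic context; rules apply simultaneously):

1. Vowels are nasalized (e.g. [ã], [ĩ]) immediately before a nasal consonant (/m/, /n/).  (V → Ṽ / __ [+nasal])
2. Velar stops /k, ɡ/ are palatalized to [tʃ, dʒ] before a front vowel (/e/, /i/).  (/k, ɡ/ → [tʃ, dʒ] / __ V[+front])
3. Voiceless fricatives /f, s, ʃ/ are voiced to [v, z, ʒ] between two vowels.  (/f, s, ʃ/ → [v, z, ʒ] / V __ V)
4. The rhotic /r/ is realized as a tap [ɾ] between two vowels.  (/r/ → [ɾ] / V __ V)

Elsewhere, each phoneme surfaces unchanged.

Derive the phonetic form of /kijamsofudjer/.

[tʃijãmsovudjer]

/k/ (word-initial): before a front vowel, so rule 2 applies → [tʃ].
/i/ — between /k/ and /j/; rule 1 does not apply here → [i].
/j/ (between /i/ and /a/) is unaffected → [j].
/a/ meets the environment for rule 1 (before a nasal consonant) → [ã].
/m/ stays [m].
/s/ (between /m/ and /o/) is in the target of rule 3 but the environment (between two vowels) is not met → [s].
/o/ — between /s/ and /f/; rule 1 does not apply here → [o].
Rule 3 applies to /f/ (between /o/ and /u/: between two vowels) → [v].
/u/ (between /f/ and /d/): rule 1 targets it, but not before a nasal consonant → unchanged [u].
/d/ (between /u/ and /j/) is unaffected → [d].
/j/ — not in any rule's target class → [j].
/e/ (between /j/ and /r/): rule 1 targets it, but not before a nasal consonant → unchanged [e].
/r/ (word-final) fails the environment for rule 4, so it stays [r].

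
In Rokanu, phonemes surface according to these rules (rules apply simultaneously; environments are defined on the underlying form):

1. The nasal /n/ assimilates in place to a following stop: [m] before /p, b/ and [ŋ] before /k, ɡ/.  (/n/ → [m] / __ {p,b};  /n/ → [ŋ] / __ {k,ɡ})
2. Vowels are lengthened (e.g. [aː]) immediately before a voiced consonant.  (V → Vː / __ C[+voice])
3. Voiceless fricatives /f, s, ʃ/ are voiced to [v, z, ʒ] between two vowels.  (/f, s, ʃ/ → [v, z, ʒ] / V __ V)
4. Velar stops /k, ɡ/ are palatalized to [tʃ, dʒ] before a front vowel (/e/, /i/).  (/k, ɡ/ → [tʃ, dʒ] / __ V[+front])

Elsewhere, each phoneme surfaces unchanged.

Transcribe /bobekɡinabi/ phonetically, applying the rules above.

/b/ (word-initial): no rule targets it → [b].
Rule 2 applies to /o/ (between /b/ and /b/: before a voiced consonant) → [oː].
/b/ — not in any rule's target class → [b].
/e/ (between /b/ and /k/) fails the environment for rule 2, so it stays [e].
/k/ (between /e/ and /ɡ/) fails the environment for rule 4, so it stays [k].
/ɡ/ (between /k/ and /i/): before a front vowel, so rule 4 applies → [dʒ].
Rule 2 applies to /i/ (between /ɡ/ and /n/: before a voiced consonant) → [iː].
/n/ (between /i/ and /a/) is in the target of rule 1 but the environment (before a labial or velar stop) is not met → [n].
/a/ (between /n/ and /b/): before a voiced consonant, so rule 2 applies → [aː].
/b/ (between /a/ and /i/): no rule targets it → [b].
/i/ (word-final) is in the target of rule 2 but the environment (before a voiced consonant) is not met → [i].

[boːbekdʒiːnaːbi]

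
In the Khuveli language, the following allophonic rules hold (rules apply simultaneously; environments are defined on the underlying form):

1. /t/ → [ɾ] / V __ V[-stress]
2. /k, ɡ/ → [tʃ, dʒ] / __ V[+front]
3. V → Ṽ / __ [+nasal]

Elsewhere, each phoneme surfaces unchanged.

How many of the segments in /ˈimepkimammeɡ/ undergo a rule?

4

Segments that undergo a rule: /i/ → [ĩ] (rule 3); /k/ → [tʃ] (rule 2); /i/ → [ĩ] (rule 3); /a/ → [ã] (rule 3).
All other segments surface unchanged.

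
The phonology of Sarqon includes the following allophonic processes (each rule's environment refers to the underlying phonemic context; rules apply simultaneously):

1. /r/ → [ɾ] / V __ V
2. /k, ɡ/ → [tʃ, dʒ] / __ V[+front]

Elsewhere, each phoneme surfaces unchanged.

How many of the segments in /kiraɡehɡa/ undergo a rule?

Segments that undergo a rule: /k/ → [tʃ] (rule 2); /r/ → [ɾ] (rule 1); /ɡ/ → [dʒ] (rule 2).
All other segments surface unchanged.

3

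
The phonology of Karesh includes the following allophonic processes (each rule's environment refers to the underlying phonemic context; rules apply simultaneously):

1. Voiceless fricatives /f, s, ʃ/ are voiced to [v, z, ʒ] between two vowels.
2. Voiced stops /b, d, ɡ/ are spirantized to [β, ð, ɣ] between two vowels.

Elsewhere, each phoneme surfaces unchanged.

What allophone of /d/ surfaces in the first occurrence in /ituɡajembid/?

/d/ (word-final) fails the environment for rule 2, so it stays [d].

[d]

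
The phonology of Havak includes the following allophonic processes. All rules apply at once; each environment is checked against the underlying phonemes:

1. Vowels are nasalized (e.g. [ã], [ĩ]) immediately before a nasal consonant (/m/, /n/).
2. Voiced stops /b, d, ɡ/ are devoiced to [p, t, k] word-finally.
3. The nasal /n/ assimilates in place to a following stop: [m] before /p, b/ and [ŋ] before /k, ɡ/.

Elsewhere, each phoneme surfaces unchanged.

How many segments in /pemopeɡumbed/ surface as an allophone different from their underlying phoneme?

3

Segments that undergo a rule: /e/ → [ẽ] (rule 1); /u/ → [ũ] (rule 1); /d/ → [t] (rule 2).
All other segments surface unchanged.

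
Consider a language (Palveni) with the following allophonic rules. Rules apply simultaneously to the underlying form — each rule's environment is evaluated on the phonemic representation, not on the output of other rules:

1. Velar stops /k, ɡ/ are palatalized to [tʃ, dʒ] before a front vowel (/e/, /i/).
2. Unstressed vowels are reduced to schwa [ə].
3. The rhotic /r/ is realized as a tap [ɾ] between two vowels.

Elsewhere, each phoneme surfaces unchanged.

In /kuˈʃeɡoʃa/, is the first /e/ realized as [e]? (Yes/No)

/e/ (between /ʃ/ and /ɡ/) is in the target of rule 2 but the environment (in an unstressed syllable) is not met → [e].
The actual realization is [e], which matches [e].

Yes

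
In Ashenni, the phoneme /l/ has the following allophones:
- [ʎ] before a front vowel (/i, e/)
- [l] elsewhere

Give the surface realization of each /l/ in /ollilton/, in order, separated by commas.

[l], [ʎ], [l]

Occurrence 1 (position 2): no conditioning environment matches → elsewhere allophone [l].
Occurrence 2 (position 3): before a front vowel (/i, e/) → [ʎ].
Occurrence 3 (position 5): no conditioning environment matches → elsewhere allophone [l].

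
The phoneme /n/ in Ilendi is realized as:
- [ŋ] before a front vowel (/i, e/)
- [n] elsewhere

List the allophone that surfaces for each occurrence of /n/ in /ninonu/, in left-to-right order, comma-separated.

[ŋ], [n], [n]

Occurrence 1 (position 1): before a front vowel (/i, e/) → [ŋ].
Occurrence 2 (position 3): no conditioning environment matches → elsewhere allophone [n].
Occurrence 3 (position 5): no conditioning environment matches → elsewhere allophone [n].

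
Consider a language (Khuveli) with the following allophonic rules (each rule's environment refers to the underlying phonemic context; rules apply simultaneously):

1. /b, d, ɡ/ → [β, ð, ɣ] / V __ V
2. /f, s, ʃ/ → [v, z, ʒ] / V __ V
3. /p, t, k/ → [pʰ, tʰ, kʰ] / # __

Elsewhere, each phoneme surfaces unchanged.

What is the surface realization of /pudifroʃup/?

/p/ — word-initial, word-initially — surfaces as [pʰ] (rule 3).
/u/ stays [u].
/d/ (between /u/ and /i/) occurs between two vowels → [ð] by rule 1.
/i/ stays [i].
/f/ (between /i/ and /r/) fails the environment for rule 2, so it stays [f].
/r/ (between /f/ and /o/) is unaffected → [r].
/o/ stays [o].
Rule 2 applies to /ʃ/ (between /o/ and /u/: between two vowels) → [ʒ].
/u/ (between /ʃ/ and /p/): no rule targets it → [u].
/p/ — word-final; rule 3 does not apply here → [p].

[pʰuðifroʒup]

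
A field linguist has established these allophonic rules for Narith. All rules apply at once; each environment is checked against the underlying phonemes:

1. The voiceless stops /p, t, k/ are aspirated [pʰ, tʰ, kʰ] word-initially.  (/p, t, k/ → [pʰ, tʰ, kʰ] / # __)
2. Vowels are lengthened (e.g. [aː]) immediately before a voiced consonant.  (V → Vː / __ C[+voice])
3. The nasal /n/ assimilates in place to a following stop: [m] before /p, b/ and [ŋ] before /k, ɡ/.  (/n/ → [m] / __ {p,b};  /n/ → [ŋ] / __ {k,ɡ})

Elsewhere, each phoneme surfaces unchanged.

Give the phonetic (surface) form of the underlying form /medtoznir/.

/m/ — not in any rule's target class → [m].
/e/ meets the environment for rule 2 (before a voiced consonant) → [eː].
/d/ — not in any rule's target class → [d].
/t/ (between /d/ and /o/) fails the environment for rule 1, so it stays [t].
/o/ — between /t/ and /z/, before a voiced consonant — surfaces as [oː] (rule 2).
/z/ — not in any rule's target class → [z].
/n/ (between /z/ and /i/) fails the environment for rule 3, so it stays [n].
Rule 2 applies to /i/ (between /n/ and /r/: before a voiced consonant) → [iː].
/r/ (word-final): no rule targets it → [r].

[meːdtoːzniːr]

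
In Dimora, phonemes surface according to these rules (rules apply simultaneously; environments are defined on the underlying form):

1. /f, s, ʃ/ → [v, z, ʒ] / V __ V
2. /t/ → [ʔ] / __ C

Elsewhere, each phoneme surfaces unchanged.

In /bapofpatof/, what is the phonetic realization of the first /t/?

/t/ (between /a/ and /o/): rule 2 targets it, but not immediately before a consonant → unchanged [t].

[t]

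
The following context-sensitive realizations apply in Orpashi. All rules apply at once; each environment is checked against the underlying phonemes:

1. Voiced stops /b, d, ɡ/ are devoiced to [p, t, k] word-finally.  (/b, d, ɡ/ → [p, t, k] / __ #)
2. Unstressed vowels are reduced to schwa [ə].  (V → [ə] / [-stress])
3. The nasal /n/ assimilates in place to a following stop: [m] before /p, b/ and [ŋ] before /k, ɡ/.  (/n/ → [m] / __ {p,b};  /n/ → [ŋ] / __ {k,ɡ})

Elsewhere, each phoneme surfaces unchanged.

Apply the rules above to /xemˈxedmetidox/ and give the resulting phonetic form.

/x/ — not in any rule's target class → [x].
/e/ — between /x/ and /m/, in an unstressed syllable — surfaces as [ə] (rule 2).
/m/ — not in any rule's target class → [m].
/x/ stays [x].
/e/ (between /x/ and /d/) fails the environment for rule 2, so it stays [e].
/d/ (between /e/ and /m/) fails the environment for rule 1, so it stays [d].
/m/ stays [m].
/e/ (between /m/ and /t/): in an unstressed syllable, so rule 2 applies → [ə].
/t/ stays [t].
Rule 2 applies to /i/ (between /t/ and /d/: in an unstressed syllable) → [ə].
/d/ — between /i/ and /o/; rule 1 does not apply here → [d].
/o/ (between /d/ and /x/) occurs in an unstressed syllable → [ə] by rule 2.
/x/ stays [x].

[xəmˈxedmətədəx]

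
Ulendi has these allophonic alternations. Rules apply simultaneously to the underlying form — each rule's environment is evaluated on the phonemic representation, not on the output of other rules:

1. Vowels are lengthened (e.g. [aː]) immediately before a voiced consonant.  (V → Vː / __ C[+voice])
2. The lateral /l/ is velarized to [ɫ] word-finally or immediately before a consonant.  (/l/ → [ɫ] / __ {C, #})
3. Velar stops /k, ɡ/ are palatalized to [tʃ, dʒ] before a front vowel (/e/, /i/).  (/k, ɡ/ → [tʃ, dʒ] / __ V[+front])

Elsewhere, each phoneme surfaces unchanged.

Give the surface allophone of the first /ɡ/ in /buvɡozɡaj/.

[ɡ]

/ɡ/ (between /v/ and /o/) fails the environment for rule 3, so it stays [ɡ].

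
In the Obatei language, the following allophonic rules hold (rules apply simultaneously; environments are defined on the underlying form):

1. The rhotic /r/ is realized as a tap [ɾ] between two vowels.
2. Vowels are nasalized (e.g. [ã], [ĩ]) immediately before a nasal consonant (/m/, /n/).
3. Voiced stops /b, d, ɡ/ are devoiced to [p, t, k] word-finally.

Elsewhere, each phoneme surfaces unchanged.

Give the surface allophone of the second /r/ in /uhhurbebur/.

/r/ (word-final): rule 1 targets it, but not between two vowels → unchanged [r].

[r]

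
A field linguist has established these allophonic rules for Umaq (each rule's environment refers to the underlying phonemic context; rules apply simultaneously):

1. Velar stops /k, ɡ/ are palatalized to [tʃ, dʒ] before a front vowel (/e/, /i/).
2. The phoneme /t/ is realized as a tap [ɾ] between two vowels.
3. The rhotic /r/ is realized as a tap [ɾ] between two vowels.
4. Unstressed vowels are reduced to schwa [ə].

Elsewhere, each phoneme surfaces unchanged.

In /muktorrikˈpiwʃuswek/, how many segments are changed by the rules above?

Segments that undergo a rule: /u/ → [ə] (rule 4); /o/ → [ə] (rule 4); /i/ → [ə] (rule 4); /u/ → [ə] (rule 4); /e/ → [ə] (rule 4).
All other segments surface unchanged.

5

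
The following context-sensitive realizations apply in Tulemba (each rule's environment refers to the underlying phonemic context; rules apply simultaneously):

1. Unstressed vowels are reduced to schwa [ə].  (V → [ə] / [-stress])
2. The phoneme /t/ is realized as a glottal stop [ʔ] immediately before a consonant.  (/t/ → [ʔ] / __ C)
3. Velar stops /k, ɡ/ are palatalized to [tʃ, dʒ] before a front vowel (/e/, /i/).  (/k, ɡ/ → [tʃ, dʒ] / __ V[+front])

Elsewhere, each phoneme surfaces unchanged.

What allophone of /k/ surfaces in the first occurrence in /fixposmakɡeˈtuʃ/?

[k]

/k/ (between /a/ and /ɡ/) is in the target of rule 3 but the environment (before a front vowel) is not met → [k].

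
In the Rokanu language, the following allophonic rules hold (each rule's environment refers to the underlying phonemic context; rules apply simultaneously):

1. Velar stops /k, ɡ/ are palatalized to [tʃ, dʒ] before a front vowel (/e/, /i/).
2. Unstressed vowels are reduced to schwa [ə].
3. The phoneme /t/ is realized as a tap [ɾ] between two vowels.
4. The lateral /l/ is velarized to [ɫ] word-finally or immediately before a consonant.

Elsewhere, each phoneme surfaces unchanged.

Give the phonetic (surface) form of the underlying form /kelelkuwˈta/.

[tʃələɫkəwˈta]

/k/ (word-initial) occurs before a front vowel → [tʃ] by rule 1.
/e/ — between /k/ and /l/, in an unstressed syllable — surfaces as [ə] (rule 2).
/l/ (between /e/ and /e/) fails the environment for rule 4, so it stays [l].
/e/ meets the environment for rule 2 (in an unstressed syllable) → [ə].
/l/ meets the environment for rule 4 (word-finally or immediately before a consonant) → [ɫ].
/k/ (between /l/ and /u/) is in the target of rule 1 but the environment (before a front vowel) is not met → [k].
/u/ meets the environment for rule 2 (in an unstressed syllable) → [ə].
/w/ (between /u/ and /t/): no rule targets it → [w].
/t/ (between /w/ and /a/) fails the environment for rule 3, so it stays [t].
/a/ (word-final) fails the environment for rule 2, so it stays [a].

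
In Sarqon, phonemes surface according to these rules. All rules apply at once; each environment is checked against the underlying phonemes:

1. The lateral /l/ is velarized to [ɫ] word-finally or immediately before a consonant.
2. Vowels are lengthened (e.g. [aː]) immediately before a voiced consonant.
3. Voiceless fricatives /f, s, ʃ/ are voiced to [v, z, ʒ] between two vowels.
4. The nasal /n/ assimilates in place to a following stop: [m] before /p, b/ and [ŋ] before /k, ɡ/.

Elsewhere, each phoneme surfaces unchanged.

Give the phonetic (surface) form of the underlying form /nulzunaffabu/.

[nuːɫzuːnaffaːbu]

/n/ — word-initial; rule 4 does not apply here → [n].
/u/ (between /n/ and /l/) occurs before a voiced consonant → [uː] by rule 2.
/l/ (between /u/ and /z/): word-finally or immediately before a consonant, so rule 1 applies → [ɫ].
/z/ (between /l/ and /u/) is unaffected → [z].
Rule 2 applies to /u/ (between /z/ and /n/: before a voiced consonant) → [uː].
/n/ (between /u/ and /a/): rule 4 targets it, but not before a labial or velar stop → unchanged [n].
/a/ (between /n/ and /f/): rule 2 targets it, but not before a voiced consonant → unchanged [a].
/f/ (between /a/ and /f/) fails the environment for rule 3, so it stays [f].
/f/ (between /f/ and /a/) is in the target of rule 3 but the environment (between two vowels) is not met → [f].
/a/ meets the environment for rule 2 (before a voiced consonant) → [aː].
/b/ (between /a/ and /u/): no rule targets it → [b].
/u/ — word-final; rule 2 does not apply here → [u].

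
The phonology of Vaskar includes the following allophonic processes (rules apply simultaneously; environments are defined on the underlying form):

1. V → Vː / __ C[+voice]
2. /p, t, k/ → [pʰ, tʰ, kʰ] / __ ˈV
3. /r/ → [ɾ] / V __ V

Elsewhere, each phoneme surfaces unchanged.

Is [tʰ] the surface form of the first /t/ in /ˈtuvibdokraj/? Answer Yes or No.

/t/ — word-initial, immediately before a stressed vowel — surfaces as [tʰ] (rule 2).
The actual realization is [tʰ], which matches [tʰ].

Yes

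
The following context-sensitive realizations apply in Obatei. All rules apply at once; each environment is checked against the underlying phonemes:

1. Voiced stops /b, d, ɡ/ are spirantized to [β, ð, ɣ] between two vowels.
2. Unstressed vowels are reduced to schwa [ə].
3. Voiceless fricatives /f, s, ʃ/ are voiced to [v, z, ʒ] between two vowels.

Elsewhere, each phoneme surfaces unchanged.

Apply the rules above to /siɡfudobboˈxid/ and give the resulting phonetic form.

/s/ — word-initial; rule 3 does not apply here → [s].
/i/ (between /s/ and /ɡ/): in an unstressed syllable, so rule 2 applies → [ə].
/ɡ/ (between /i/ and /f/) fails the environment for rule 1, so it stays [ɡ].
/f/ (between /ɡ/ and /u/) fails the environment for rule 3, so it stays [f].
/u/ meets the environment for rule 2 (in an unstressed syllable) → [ə].
/d/ meets the environment for rule 1 (between two vowels) → [ð].
/o/ — between /d/ and /b/, in an unstressed syllable — surfaces as [ə] (rule 2).
/b/ — between /o/ and /b/; rule 1 does not apply here → [b].
/b/ (between /b/ and /o/): rule 1 targets it, but not between two vowels → unchanged [b].
/o/ (between /b/ and /x/): in an unstressed syllable, so rule 2 applies → [ə].
/x/ — not in any rule's target class → [x].
/i/ (between /x/ and /d/): rule 2 targets it, but not in an unstressed syllable → unchanged [i].
/d/ — word-final; rule 1 does not apply here → [d].

[səɡfəðəbbəˈxid]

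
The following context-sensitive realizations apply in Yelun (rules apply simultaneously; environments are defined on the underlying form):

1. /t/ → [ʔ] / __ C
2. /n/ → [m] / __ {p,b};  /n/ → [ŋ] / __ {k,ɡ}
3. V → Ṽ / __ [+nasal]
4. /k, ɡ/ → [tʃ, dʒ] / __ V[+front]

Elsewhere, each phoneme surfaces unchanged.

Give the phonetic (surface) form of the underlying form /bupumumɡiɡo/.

/u/ (between /b/ and /p/) is in the target of rule 3 but the environment (before a nasal consonant) is not met → [u].
Rule 3 applies to /u/ (between /p/ and /m/: before a nasal consonant) → [ũ].
/u/ — between /m/ and /m/, before a nasal consonant — surfaces as [ũ] (rule 3).
/ɡ/ (between /m/ and /i/): before a front vowel, so rule 4 applies → [dʒ].
/i/ — between /ɡ/ and /ɡ/; rule 3 does not apply here → [i].
/ɡ/ — between /i/ and /o/; rule 4 does not apply here → [ɡ].
/o/ (word-final): rule 3 targets it, but not before a nasal consonant → unchanged [o].

[bupũmũmdʒiɡo]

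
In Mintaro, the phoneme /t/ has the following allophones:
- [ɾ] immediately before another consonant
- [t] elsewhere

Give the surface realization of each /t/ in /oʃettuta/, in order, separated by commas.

[ɾ], [t], [t]

Occurrence 1 (position 4): immediately before another consonant → [ɾ].
Occurrence 2 (position 5): no conditioning environment matches → elsewhere allophone [t].
Occurrence 3 (position 7): no conditioning environment matches → elsewhere allophone [t].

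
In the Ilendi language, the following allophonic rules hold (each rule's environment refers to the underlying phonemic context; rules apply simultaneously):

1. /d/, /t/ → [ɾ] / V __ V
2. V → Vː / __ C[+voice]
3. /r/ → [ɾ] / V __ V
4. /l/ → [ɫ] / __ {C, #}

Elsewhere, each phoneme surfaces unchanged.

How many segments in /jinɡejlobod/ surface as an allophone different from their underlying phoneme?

4

Segments that undergo a rule: /i/ → [iː] (rule 2); /e/ → [eː] (rule 2); /o/ → [oː] (rule 2); /o/ → [oː] (rule 2).
All other segments surface unchanged.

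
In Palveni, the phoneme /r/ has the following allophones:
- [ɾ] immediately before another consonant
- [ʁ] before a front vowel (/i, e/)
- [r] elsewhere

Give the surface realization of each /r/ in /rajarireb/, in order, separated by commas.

Occurrence 1 (position 1): no conditioning environment matches → elsewhere allophone [r].
Occurrence 2 (position 5): before a front vowel (/i, e/) → [ʁ].
Occurrence 3 (position 7): before a front vowel (/i, e/) → [ʁ].

[r], [ʁ], [ʁ]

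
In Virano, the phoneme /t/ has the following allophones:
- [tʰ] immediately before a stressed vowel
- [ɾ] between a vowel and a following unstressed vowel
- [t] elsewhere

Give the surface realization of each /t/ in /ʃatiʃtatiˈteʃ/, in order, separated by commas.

Occurrence 1 (position 3): between a vowel and an unstressed vowel → [ɾ].
Occurrence 2 (position 6): no conditioning environment matches → elsewhere allophone [t].
Occurrence 3 (position 8): between a vowel and an unstressed vowel → [ɾ].
Occurrence 4 (position 10): immediately before a stressed vowel → [tʰ].

[ɾ], [t], [ɾ], [tʰ]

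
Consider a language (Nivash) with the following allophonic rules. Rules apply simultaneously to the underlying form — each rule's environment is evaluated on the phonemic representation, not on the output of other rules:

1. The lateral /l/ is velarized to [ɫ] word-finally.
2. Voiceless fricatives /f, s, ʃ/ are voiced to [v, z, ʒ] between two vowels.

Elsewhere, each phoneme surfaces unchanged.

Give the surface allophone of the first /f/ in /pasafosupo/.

[v]

Rule 2 applies to /f/ (between /a/ and /o/: between two vowels) → [v].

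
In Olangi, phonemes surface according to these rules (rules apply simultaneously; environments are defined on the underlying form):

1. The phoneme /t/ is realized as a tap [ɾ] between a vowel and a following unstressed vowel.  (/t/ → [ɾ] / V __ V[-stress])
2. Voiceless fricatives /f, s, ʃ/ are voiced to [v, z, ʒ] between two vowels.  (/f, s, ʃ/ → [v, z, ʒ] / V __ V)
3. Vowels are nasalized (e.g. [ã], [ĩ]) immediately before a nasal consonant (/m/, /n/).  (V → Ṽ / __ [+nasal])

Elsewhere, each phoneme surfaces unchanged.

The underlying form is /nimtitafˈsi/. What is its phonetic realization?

[nĩmtiɾafˈsi]

/n/ (word-initial): no rule targets it → [n].
/i/ — between /n/ and /m/, before a nasal consonant — surfaces as [ĩ] (rule 3).
/m/ (between /i/ and /t/) is unaffected → [m].
/t/ — between /m/ and /i/; rule 1 does not apply here → [t].
/i/ (between /t/ and /t/) is in the target of rule 3 but the environment (before a nasal consonant) is not met → [i].
/t/ (between /i/ and /a/): between a vowel and a following unstressed vowel, so rule 1 applies → [ɾ].
/a/ — between /t/ and /f/; rule 3 does not apply here → [a].
/f/ (between /a/ and /s/) fails the environment for rule 2, so it stays [f].
/s/ (between /f/ and /i/) is in the target of rule 2 but the environment (between two vowels) is not met → [s].
/i/ (word-final) is in the target of rule 3 but the environment (before a nasal consonant) is not met → [i].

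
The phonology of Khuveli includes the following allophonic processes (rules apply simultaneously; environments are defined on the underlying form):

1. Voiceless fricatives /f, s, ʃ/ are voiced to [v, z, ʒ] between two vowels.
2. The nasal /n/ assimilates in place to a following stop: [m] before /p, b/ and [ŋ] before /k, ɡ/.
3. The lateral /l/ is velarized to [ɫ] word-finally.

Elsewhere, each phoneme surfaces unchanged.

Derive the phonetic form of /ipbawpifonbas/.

[ipbawpivombas]

/f/ meets the environment for rule 1 (between two vowels) → [v].
/n/ — between /o/ and /b/, before a labial or velar stop — surfaces as [m] (rule 2).
/s/ (word-final) fails the environment for rule 1, so it stays [s].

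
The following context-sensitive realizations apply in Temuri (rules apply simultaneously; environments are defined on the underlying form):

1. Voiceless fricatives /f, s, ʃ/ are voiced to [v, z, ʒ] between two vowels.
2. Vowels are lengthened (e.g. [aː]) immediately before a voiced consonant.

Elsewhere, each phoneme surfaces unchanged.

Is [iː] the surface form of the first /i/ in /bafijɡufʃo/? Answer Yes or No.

Yes

/i/ — between /f/ and /j/, before a voiced consonant — surfaces as [iː] (rule 2).
The actual realization is [iː], which matches [iː].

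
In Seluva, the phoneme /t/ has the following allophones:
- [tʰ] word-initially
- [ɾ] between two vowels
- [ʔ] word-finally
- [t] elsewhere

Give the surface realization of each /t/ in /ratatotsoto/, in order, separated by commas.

Occurrence 1 (position 3): between two vowels → [ɾ].
Occurrence 2 (position 5): between two vowels → [ɾ].
Occurrence 3 (position 7): no conditioning environment matches → elsewhere allophone [t].
Occurrence 4 (position 10): between two vowels → [ɾ].

[ɾ], [ɾ], [t], [ɾ]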